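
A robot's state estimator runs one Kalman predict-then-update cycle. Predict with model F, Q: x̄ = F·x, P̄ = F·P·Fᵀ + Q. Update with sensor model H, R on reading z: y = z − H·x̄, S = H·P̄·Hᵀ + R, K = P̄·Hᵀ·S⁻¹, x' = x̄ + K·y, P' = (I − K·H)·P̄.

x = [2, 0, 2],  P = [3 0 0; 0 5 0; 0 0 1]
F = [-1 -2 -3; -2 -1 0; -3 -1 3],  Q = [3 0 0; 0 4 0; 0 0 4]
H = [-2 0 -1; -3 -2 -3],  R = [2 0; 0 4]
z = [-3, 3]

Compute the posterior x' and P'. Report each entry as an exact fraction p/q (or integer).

x̄ = F·x = [-8, -4, 0]
P̄ = F·P·Fᵀ + Q = [35 16 10; 16 21 23; 10 23 45]
y = z − H·x̄ = [-19, -29]
S = H·P̄·Hᵀ + R = [227 545; 545 1456]
K = P̄·Hᵀ·S⁻¹ = [-25465/33487 5691/33487; 6575/33487 -6118/33487; 20355/33487 -12472/33487]
x' = x̄ + K·y = [50900/33487, -81451/33487, -25057/33487]
P' = (I − K·H)·P̄ = [85242/33487 40086/33487 -119554/33487; 40086/33487 92090/33487 -93322/33487; -119554/33487 -93322/33487 198398/33487]

x' = [50900/33487, -81451/33487, -25057/33487]
P' = [85242/33487 40086/33487 -119554/33487; 40086/33487 92090/33487 -93322/33487; -119554/33487 -93322/33487 198398/33487]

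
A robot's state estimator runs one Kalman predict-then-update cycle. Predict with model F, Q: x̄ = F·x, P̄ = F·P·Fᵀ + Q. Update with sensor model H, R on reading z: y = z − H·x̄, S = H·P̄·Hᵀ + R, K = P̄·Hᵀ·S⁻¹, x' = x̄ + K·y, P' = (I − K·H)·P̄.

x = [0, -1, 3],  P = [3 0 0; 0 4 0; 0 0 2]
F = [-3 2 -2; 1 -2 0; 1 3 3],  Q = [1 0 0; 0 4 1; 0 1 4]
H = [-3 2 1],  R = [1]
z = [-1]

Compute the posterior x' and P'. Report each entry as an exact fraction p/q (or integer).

x' = [513/824, -1887/824, 1131/206]
P' = [1639/824 -97/824 1227/206; -97/824 8751/824 -4423/206; 1227/206 -4423/206 6265/103]

x̄ = F·x = [-8, 2, 6]
P̄ = F·P·Fᵀ + Q = [52 -25 3; -25 23 -20; 3 -20 61]
y = z − H·x̄ = [-35]
S = H·P̄·Hᵀ + R = [824]
K = P̄·Hᵀ·S⁻¹ = [-203/824; 101/824; 3/206]
x' = x̄ + K·y = [513/824, -1887/824, 1131/206]
P' = (I − K·H)·P̄ = [1639/824 -97/824 1227/206; -97/824 8751/824 -4423/206; 1227/206 -4423/206 6265/103]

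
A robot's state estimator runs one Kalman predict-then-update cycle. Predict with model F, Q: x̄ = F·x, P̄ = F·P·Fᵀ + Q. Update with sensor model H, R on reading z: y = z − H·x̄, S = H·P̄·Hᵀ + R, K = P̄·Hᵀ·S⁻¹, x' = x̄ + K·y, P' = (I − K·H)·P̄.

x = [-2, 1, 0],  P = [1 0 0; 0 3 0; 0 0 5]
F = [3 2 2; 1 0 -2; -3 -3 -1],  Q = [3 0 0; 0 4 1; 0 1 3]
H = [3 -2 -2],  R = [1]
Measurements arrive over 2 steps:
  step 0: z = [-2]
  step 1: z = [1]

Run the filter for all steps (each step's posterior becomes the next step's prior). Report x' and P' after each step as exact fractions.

step 0: x' = [-532/277, -4174/1385, 315/277], P' = [668/277 907/277 71/277; 907/277 20936/1385 -2815/277; 71/277 -2815/277 2943/277]
step 1: x' = [-219757/1086308, -882033/271577, 1999901/814731], P' = [2101417/1086308 565325/271577 196626/271577; 565325/271577 12760484/271577 -11915149/271577; 196626/271577 -11915149/271577 36724456/814731]

step 0: x̄ = F·x = [-4, -2, 3]
step 0: P̄ = F·P·Fᵀ + Q = [44 -17 -37; -17 25 8; -37 8 44]
step 0: y = z − H·x̄ = [12]
step 0: S = H·P̄·Hᵀ + R = [1385]
step 0: K = P̄·Hᵀ·S⁻¹ = [48/277; -117/1385; -43/277]
step 0: x' = x̄ + K·y = [-532/277, -4174/1385, 315/277]
step 0: P' = (I − K·H)·P̄ = [668/277 907/277 71/277; 907/277 20936/1385 -2815/277; 71/277 -2815/277 2943/277]
step 1: x̄ = F·x = [-13178/1385, -1162/277, 18927/1385]
step 1: P̄ = F·P·Fᵀ + Q = [122899/1385 3022/277 -143726/1385; 3022/277 13264/277 -15097/277; -143726/1385 -15097/277 236664/1385]
step 1: y = z − H·x̄ = [67153/1385]
step 1: S = H·P̄·Hᵀ + R = [3258924/1385]
step 1: K = P̄·Hᵀ·S⁻¹ = [208643/1086308; 5305/271577; -188384/814731]
step 1: x' = x̄ + K·y = [-219757/1086308, -882033/271577, 1999901/814731]
step 1: P' = (I − K·H)·P̄ = [2101417/1086308 565325/271577 196626/271577; 565325/271577 12760484/271577 -11915149/271577; 196626/271577 -11915149/271577 36724456/814731]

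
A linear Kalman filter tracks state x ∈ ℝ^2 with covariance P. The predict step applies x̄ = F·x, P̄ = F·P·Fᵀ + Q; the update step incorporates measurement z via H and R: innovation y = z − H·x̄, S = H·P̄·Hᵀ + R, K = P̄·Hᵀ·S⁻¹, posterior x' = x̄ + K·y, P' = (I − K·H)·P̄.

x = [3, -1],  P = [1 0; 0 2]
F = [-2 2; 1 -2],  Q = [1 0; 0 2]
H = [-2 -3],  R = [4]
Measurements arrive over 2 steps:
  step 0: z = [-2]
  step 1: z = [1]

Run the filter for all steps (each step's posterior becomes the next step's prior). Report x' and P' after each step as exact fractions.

step 0: x̄ = F·x = [-8, 5]
step 0: P̄ = F·P·Fᵀ + Q = [13 -10; -10 11]
step 0: y = z − H·x̄ = [-3]
step 0: S = H·P̄·Hᵀ + R = [35]
step 0: K = P̄·Hᵀ·S⁻¹ = [4/35; -13/35]
step 0: x' = x̄ + K·y = [-292/35, 214/35]
step 0: P' = (I − K·H)·P̄ = [439/35 -298/35; -298/35 216/35]
step 1: x̄ = F·x = [1012/35, -144/7]
step 1: P̄ = F·P·Fᵀ + Q = [5039/35 -706/7; -706/7 513/7]
step 1: y = z − H·x̄ = [-101/35]
step 1: S = H·P̄·Hᵀ + R = [1021/35]
step 1: K = P̄·Hᵀ·S⁻¹ = [512/1021; -635/1021]
step 1: x' = x̄ + K·y = [28044/1021, -19171/1021]
step 1: P' = (I − K·H)·P̄ = [139505/1021 -93686/1021; -93686/1021 63304/1021]

step 0: x' = [-292/35, 214/35], P' = [439/35 -298/35; -298/35 216/35]
step 1: x' = [28044/1021, -19171/1021], P' = [139505/1021 -93686/1021; -93686/1021 63304/1021]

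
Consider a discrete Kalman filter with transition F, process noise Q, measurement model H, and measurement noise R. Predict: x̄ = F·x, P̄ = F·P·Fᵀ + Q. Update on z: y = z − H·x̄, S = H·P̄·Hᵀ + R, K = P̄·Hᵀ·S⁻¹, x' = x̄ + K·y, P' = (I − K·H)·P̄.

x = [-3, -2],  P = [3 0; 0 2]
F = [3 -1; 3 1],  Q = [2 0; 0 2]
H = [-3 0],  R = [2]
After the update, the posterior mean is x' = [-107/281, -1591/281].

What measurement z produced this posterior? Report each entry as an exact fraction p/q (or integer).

x̄ = F·x = [-7, -11]
P̄ = F·P·Fᵀ + Q = [31 25; 25 31]
S = H·P̄·Hᵀ + R = [281]
K = P̄·Hᵀ·S⁻¹ = [-93/281; -75/281]
x' − x̄ = [1860/281, 1500/281] = K·y
y = (KᵀK)⁻¹·Kᵀ·(x' − x̄) = [-20]
z = y + H·x̄ = [-20] + [21] = [1]

z = [1]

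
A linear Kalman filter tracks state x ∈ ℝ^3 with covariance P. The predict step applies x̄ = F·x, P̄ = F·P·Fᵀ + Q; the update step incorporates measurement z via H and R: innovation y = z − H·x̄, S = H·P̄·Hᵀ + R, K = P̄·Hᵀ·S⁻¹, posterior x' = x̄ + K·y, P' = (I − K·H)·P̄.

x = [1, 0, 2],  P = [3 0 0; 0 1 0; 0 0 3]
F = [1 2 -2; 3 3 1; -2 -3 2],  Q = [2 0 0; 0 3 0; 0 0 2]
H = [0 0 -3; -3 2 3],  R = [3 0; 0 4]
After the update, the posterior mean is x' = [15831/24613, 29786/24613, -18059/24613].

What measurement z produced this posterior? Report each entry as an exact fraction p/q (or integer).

z = [2, -2]

x̄ = F·x = [-3, 5, 2]
P̄ = F·P·Fᵀ + Q = [21 9 -24; 9 42 -21; -24 -21 35]
S = H·P̄·Hᵀ + R = [318 -405; -405 748]
K = P̄·Hᵀ·S⁻¹ = [2157/24613 -2682/24613; 14898/24613 7869/24613; -7955/24613 135/24613]
x' − x̄ = [89670/24613, -93279/24613, -67285/24613] = K·y
y = (KᵀK)⁻¹·Kᵀ·(x' − x̄) = [8, -27]
z = y + H·x̄ = [8, -27] + [-6, 25] = [2, -2]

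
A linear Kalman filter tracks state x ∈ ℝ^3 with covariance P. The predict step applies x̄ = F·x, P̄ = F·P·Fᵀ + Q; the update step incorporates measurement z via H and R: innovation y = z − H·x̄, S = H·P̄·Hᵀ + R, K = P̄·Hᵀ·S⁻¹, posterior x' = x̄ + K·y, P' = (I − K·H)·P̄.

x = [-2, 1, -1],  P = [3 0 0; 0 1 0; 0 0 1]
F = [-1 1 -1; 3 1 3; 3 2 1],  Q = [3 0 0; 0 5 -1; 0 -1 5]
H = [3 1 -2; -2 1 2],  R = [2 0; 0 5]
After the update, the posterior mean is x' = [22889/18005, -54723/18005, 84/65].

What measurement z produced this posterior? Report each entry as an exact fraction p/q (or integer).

z = [-2, -3]

x̄ = F·x = [4, -8, -5]
P̄ = F·P·Fᵀ + Q = [8 -11 -8; -11 42 31; -8 31 37]
S = H·P̄·Hᵀ + R = [170 -245; -245 459]
K = P̄·Hᵀ·S⁻¹ = [2776/18005 -41/3601; 6543/18005 1687/3601; -4/65 3/13]
x' − x̄ = [-49131/18005, 89317/18005, 409/65] = K·y
y = (KᵀK)⁻¹·Kᵀ·(x' − x̄) = [-16, 23]
z = y + H·x̄ = [-16, 23] + [14, -26] = [-2, -3]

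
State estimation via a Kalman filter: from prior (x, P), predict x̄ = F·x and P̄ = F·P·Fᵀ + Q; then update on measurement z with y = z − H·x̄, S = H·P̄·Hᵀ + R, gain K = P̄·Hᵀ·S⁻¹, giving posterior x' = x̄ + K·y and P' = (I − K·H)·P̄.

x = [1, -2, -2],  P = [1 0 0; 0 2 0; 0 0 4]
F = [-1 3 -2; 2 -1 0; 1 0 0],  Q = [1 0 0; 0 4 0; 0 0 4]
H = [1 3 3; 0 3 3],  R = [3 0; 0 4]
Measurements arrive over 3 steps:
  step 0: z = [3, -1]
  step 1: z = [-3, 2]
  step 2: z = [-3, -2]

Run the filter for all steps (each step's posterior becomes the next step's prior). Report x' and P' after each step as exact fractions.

step 0: x̄ = F·x = [-3, 4, 1]
step 0: P̄ = F·P·Fᵀ + Q = [36 -8 -1; -8 10 2; -1 2 5]
step 0: y = z − H·x̄ = [-9, -16]
step 0: S = H·P̄·Hᵀ + R = [156 144; 144 175]
step 0: K = P̄·Hᵀ·S⁻¹ = [1821/2188 -459/547; -71/1641 132/547; 119/1641 33/547]
step 0: x' = x̄ + K·y = [6423/2188, 289/547, -338/547]
step 0: P' = (I − K·H)·P̄ = [12807/2188 -599/547 -13/547; -599/547 4142/1641 -3614/1641; -13/547 -3614/1641 3746/1641]
step 1: x̄ = F·x = [-251/2188, 5845/1094, 6423/2188]
step 1: P̄ = F·P·Fᵀ + Q = [470009/6564 -102575/3282 -19891/2188; -102575/3282 56315/1641 14005/1094; -19891/2188 14005/1094 21559/2188]
step 1: y = z − H·x̄ = [-15163/547, -49963/2188]
step 1: S = H·P̄·Hᵀ + R = [755684/1641 277292/547; 277292/547 1382743/2188]
step 1: K = P̄·Hᵀ·S⁻¹ = [197694149/223448852 -50343849/55862213; -3408100/55862213 15228990/55862213; 4517268/55862213 2384169/55862213]
step 1: x' = x̄ + K·y = [-907363929/223448852, 45178850/55862213, -15675768/55862213]
step 1: P' = (I − K·H)·P̄ = [1398584031/223448852 -71140260/55862213 4015128/55862213; -71140260/55862213 139564470/55862213 -119259150/55862213; 4015128/55862213 -119259150/55862213 122438042/55862213]
step 2: x̄ = F·x = [1574916273/223448852, -997721629/111724426, -907363929/223448852]
step 2: P̄ = F·P·Fᵀ + Q = [16101409963/223448852 -3741092115/111724426 -2284388175/223448852; -3741092115/111724426 2046158393/55862213 1540864551/111724426; -2284388175/223448852 1540864551/111724426 2292379439/223448852]
step 2: y = z − H·x̄ = [1615789683/55862213, 8261523857/223448852]
step 2: S = H·P̄·Hᵀ + R = [26984140756/55862213 30116130930/55862213; 30116130930/55862213 150658036343/223448852]
step 2: K = P̄·Hᵀ·S⁻¹ = [6897083659207/7830915863116 -11206649745/12469611247; -119421057498/1957728965779 3405673398/12469611247; 159575898738/1957728965779 521699007/12469611247]
step 2: x' = x̄ + K·y = [-5517018055089/7830915863116, -1168115860858/1957728965779, -305813889516/1957728965779]
step 2: P' = (I − K·H)·P̄ = [48842355137061/7830915863116 -2497026066438/1957728965779 151100719818/1957728965779; -2497026066438/1957728965779 4896099763606/1957728965779 -4183178798958/1957728965779; 151100719818/1957728965779 -4183178798958/1957728965779 4292387791090/1957728965779]

step 0: x' = [6423/2188, 289/547, -338/547], P' = [12807/2188 -599/547 -13/547; -599/547 4142/1641 -3614/1641; -13/547 -3614/1641 3746/1641]
step 1: x' = [-907363929/223448852, 45178850/55862213, -15675768/55862213], P' = [1398584031/223448852 -71140260/55862213 4015128/55862213; -71140260/55862213 139564470/55862213 -119259150/55862213; 4015128/55862213 -119259150/55862213 122438042/55862213]
step 2: x' = [-5517018055089/7830915863116, -1168115860858/1957728965779, -305813889516/1957728965779], P' = [48842355137061/7830915863116 -2497026066438/1957728965779 151100719818/1957728965779; -2497026066438/1957728965779 4896099763606/1957728965779 -4183178798958/1957728965779; 151100719818/1957728965779 -4183178798958/1957728965779 4292387791090/1957728965779]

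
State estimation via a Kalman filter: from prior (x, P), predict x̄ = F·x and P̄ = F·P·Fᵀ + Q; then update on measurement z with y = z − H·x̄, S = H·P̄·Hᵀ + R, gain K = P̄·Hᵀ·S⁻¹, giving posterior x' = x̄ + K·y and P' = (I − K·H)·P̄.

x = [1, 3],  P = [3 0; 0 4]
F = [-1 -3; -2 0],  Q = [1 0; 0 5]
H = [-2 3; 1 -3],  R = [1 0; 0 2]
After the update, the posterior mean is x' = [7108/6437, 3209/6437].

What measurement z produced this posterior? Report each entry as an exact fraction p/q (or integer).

z = [-1, -1]

x̄ = F·x = [-10, -2]
P̄ = F·P·Fᵀ + Q = [40 6; 6 17]
S = H·P̄·Hᵀ + R = [242 -179; -179 159]
K = P̄·Hᵀ·S⁻¹ = [-5920/6437 -5774/6437; -1854/6437 -3909/6437]
x' − x̄ = [71478/6437, 16083/6437] = K·y
y = (KᵀK)⁻¹·Kᵀ·(x' − x̄) = [-15, 3]
z = y + H·x̄ = [-15, 3] + [14, -4] = [-1, -1]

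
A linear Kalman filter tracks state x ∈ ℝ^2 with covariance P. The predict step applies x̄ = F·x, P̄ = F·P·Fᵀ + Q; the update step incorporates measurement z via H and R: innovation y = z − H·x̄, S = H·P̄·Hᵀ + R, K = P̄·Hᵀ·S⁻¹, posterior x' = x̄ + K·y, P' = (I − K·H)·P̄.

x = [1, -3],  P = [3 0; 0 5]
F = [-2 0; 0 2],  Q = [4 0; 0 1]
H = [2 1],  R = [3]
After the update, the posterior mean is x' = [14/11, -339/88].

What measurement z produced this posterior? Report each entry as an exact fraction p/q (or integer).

x̄ = F·x = [-2, -6]
P̄ = F·P·Fᵀ + Q = [16 0; 0 21]
S = H·P̄·Hᵀ + R = [88]
K = P̄·Hᵀ·S⁻¹ = [4/11; 21/88]
x' − x̄ = [36/11, 189/88] = K·y
y = (KᵀK)⁻¹·Kᵀ·(x' − x̄) = [9]
z = y + H·x̄ = [9] + [-10] = [-1]

z = [-1]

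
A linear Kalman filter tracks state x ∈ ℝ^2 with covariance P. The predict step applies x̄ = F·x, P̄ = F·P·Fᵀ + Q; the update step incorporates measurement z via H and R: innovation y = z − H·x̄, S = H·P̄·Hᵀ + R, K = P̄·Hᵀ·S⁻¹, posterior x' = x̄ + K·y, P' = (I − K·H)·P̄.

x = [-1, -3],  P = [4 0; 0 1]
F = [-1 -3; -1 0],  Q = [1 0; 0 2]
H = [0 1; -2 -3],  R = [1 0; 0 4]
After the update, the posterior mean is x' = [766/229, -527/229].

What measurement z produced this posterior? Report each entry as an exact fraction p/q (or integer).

z = [-2, 1]

x̄ = F·x = [10, 1]
P̄ = F·P·Fᵀ + Q = [14 4; 4 6]
S = H·P̄·Hᵀ + R = [7 -26; -26 162]
K = P̄·Hᵀ·S⁻¹ = [-196/229 -88/229; 148/229 -13/229]
x' − x̄ = [-1524/229, -756/229] = K·y
y = (KᵀK)⁻¹·Kᵀ·(x' − x̄) = [-3, 24]
z = y + H·x̄ = [-3, 24] + [1, -23] = [-2, 1]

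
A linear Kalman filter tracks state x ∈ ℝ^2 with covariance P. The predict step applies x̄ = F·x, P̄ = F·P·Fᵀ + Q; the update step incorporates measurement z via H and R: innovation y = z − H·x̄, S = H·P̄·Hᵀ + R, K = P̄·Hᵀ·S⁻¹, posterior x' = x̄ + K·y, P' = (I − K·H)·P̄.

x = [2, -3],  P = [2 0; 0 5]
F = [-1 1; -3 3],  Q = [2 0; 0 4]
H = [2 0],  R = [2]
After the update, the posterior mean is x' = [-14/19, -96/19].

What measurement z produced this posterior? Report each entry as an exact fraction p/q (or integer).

x̄ = F·x = [-5, -15]
P̄ = F·P·Fᵀ + Q = [9 21; 21 67]
S = H·P̄·Hᵀ + R = [38]
K = P̄·Hᵀ·S⁻¹ = [9/19; 21/19]
x' − x̄ = [81/19, 189/19] = K·y
y = (KᵀK)⁻¹·Kᵀ·(x' − x̄) = [9]
z = y + H·x̄ = [9] + [-10] = [-1]

z = [-1]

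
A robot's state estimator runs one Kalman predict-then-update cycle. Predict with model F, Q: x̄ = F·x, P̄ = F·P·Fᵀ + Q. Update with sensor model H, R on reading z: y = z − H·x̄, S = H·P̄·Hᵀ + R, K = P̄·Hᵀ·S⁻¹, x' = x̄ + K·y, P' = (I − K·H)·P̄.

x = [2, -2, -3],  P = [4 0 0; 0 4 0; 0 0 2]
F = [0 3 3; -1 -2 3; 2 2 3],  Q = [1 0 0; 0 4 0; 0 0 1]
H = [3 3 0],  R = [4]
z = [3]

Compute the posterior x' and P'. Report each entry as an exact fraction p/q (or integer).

x̄ = F·x = [-15, -7, -9]
P̄ = F·P·Fᵀ + Q = [55 -6 42; -6 42 -6; 42 -6 51]
y = z − H·x̄ = [69]
S = H·P̄·Hᵀ + R = [769]
K = P̄·Hᵀ·S⁻¹ = [147/769; 108/769; 108/769]
x' = x̄ + K·y = [-1392/769, 2069/769, 531/769]
P' = (I − K·H)·P̄ = [20686/769 -20490/769 16422/769; -20490/769 20634/769 -16278/769; 16422/769 -16278/769 27555/769]

x' = [-1392/769, 2069/769, 531/769]
P' = [20686/769 -20490/769 16422/769; -20490/769 20634/769 -16278/769; 16422/769 -16278/769 27555/769]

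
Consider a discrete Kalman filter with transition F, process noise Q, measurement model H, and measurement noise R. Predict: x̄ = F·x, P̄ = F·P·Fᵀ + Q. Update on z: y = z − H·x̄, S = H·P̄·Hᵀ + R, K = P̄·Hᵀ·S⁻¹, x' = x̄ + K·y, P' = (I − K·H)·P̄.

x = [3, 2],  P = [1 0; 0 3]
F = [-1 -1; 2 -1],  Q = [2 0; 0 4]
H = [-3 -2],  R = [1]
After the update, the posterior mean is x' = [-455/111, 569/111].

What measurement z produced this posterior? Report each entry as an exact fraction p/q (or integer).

x̄ = F·x = [-5, 4]
P̄ = F·P·Fᵀ + Q = [6 1; 1 11]
S = H·P̄·Hᵀ + R = [111]
K = P̄·Hᵀ·S⁻¹ = [-20/111; -25/111]
x' − x̄ = [100/111, 125/111] = K·y
y = (KᵀK)⁻¹·Kᵀ·(x' − x̄) = [-5]
z = y + H·x̄ = [-5] + [7] = [2]

z = [2]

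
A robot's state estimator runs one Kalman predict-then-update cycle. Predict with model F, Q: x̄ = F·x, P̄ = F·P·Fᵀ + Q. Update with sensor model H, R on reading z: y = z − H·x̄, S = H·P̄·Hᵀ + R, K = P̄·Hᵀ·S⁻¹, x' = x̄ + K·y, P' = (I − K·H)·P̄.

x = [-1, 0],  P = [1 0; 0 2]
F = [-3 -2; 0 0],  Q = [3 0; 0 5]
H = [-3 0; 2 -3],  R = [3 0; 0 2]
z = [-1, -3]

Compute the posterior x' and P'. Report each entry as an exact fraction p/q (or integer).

x' = [961/2947, 3435/2947]
P' = [940/2947 600/2947; 600/2947 1010/2947]

x̄ = F·x = [3, 0]
P̄ = F·P·Fᵀ + Q = [20 0; 0 5]
y = z − H·x̄ = [8, -9]
S = H·P̄·Hᵀ + R = [183 -120; -120 127]
K = P̄·Hᵀ·S⁻¹ = [-940/2947 40/2947; -600/2947 -915/2947]
x' = x̄ + K·y = [961/2947, 3435/2947]
P' = (I − K·H)·P̄ = [940/2947 600/2947; 600/2947 1010/2947]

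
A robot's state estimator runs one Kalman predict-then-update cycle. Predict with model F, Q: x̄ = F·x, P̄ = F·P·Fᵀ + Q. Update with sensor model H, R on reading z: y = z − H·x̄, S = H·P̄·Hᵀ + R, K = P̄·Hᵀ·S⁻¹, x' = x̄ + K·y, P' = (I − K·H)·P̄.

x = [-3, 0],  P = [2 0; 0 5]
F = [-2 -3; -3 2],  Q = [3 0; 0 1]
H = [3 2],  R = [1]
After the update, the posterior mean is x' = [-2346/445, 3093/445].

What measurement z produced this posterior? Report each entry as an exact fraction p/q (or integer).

z = [-2]

x̄ = F·x = [6, 9]
P̄ = F·P·Fᵀ + Q = [56 -18; -18 39]
S = H·P̄·Hᵀ + R = [445]
K = P̄·Hᵀ·S⁻¹ = [132/445; 24/445]
x' − x̄ = [-5016/445, -912/445] = K·y
y = (KᵀK)⁻¹·Kᵀ·(x' − x̄) = [-38]
z = y + H·x̄ = [-38] + [36] = [-2]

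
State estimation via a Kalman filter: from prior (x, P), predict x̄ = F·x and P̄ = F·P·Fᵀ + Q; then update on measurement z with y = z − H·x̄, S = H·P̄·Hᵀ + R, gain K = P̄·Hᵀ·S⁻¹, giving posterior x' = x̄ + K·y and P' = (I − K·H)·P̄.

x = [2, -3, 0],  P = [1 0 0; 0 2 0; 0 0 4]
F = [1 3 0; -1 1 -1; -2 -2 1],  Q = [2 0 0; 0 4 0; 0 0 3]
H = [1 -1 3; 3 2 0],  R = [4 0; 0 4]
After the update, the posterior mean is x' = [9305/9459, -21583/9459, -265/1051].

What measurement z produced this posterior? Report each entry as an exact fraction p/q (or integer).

z = [3, -1]

x̄ = F·x = [-7, -5, 2]
P̄ = F·P·Fᵀ + Q = [21 5 -14; 5 11 -6; -14 -6 19]
S = H·P̄·Hᵀ + R = [149 -126; -126 297]
K = P̄·Hᵀ·S⁻¹ = [164/3153 7601/28377; -274/3153 2489/28377; 287/1051 -208/3153]
x' − x̄ = [75518/9459, 25712/9459, -2367/1051] = K·y
y = (KᵀK)⁻¹·Kᵀ·(x' − x̄) = [-1, 30]
z = y + H·x̄ = [-1, 30] + [4, -31] = [3, -1]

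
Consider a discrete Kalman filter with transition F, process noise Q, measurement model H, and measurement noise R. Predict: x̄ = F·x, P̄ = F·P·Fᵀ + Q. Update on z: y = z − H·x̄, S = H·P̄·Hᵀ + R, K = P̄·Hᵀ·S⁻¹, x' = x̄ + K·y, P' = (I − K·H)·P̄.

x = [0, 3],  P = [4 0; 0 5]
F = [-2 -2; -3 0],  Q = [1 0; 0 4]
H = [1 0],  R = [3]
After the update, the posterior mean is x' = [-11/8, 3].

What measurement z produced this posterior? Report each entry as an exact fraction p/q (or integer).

x̄ = F·x = [-6, 0]
P̄ = F·P·Fᵀ + Q = [37 24; 24 40]
S = H·P̄·Hᵀ + R = [40]
K = P̄·Hᵀ·S⁻¹ = [37/40; 3/5]
x' − x̄ = [37/8, 3] = K·y
y = (KᵀK)⁻¹·Kᵀ·(x' − x̄) = [5]
z = y + H·x̄ = [5] + [-6] = [-1]

z = [-1]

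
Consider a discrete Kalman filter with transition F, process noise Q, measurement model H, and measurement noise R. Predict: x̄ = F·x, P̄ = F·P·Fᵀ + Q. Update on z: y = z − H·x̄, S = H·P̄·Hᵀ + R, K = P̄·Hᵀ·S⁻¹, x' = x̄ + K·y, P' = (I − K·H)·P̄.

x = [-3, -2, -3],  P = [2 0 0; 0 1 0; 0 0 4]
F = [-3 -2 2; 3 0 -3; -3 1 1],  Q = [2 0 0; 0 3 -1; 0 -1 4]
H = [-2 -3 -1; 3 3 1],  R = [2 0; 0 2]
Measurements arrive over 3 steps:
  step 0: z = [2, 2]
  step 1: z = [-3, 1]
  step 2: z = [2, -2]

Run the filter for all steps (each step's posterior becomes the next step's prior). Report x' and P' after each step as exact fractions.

step 0: x' = [1126/261, -2443/522, 101/29], P' = [949/261 -980/261 63/29; -980/261 1402/261 -185/29; 63/29 -185/29 396/29]
step 1: x' = [-2172555/1297403, 17937907/2594806, -37635957/2594806], P' = [4868416/1297403 -4173586/1297403 299476/1297403; -4173586/1297403 10288739/1297403 -19849263/1297403; 299476/1297403 -19849263/1297403 58448413/1297403]
step 2: x' = [-6587478965/11622780476, -64124688917/23245560952, 177742349301/23245560952], P' = [11167201611/2905695119 -19574977573/5811390238 2627830577/5811390238; -19574977573/5811390238 95177406855/11622780476 -182290338823/11622780476; 2627830577/5811390238 -182290338823/11622780476 530343299799/11622780476]

step 0: x̄ = F·x = [7, 0, 4]
step 0: P̄ = F·P·Fᵀ + Q = [40 -42 24; -42 57 -31; 24 -31 27]
step 0: y = z − H·x̄ = [20, -23]
step 0: S = H·P̄·Hᵀ + R = [108 -84; -84 104]
step 0: K = P̄·Hᵀ·S⁻¹ = [475/522 79/87; -581/522 -133/174; 33/58 15/29]
step 0: x' = x̄ + K·y = [1126/261, -2443/522, 101/29]
step 0: P' = (I − K·H)·P̄ = [949/261 -980/261 63/29; -980/261 1402/261 -185/29; 63/29 -185/29 396/29]
step 1: x̄ = F·x = [883/261, 217/87, -7381/522]
step 1: P̄ = F·P·Fᵀ + Q = [23683/261 -8510/87 4822/261; -8510/87 3466/29 -3545/87; 4822/261 -3545/87 13699/261]
step 1: y = z − H·x̄ = [-503/174, -1301/522]
step 1: S = H·P̄·Hᵀ + R = [4313/29 -4631/87; -4631/87 13696/261]
step 1: K = P̄·Hᵀ·S⁻¹ = [1242225/1297403 1191983/1297403; -1334891/1297403 -751902/1297403; 250212/1297403 -100474/1297403]
step 1: x' = x̄ + K·y = [-2172555/1297403, 17937907/2594806, -37635957/2594806]
step 1: P' = (I − K·H)·P̄ = [4868416/1297403 -4173586/1297403 299476/1297403; -4173586/1297403 10288739/1297403 -19849263/1297403; 299476/1297403 -19849263/1297403 58448413/1297403]
step 2: x̄ = F·x = [-49056199/1297403, 99872541/2594806, -3331360/1297403]
step 2: P̄ = F·P·Fᵀ + Q = [426476518/1297403 -484068144/1297403 124919050/1297403; -484068144/1297403 568353102/1297403 -169837643/1297403; 124919050/1297403 -169837643/1297403 101288642/1297403]
step 2: y = z − H·x̄ = [101919719/2594806, -3807321/2594806]
step 2: S = H·P̄·Hᵀ + R = [596800052/1297403 -119872900/1297403; -119872900/1297403 74611878/1297403]
step 2: K = P̄·Hᵀ·S⁻¹ = [5714147849/5811390238 2726526881/2905695119; -12470985725/11622780476 -1775997962/2905695119; 3008197181/11622780476 -95091651/2905695119]
step 2: x' = x̄ + K·y = [-6587478965/11622780476, -64124688917/23245560952, 177742349301/23245560952]
step 2: P' = (I − K·H)·P̄ = [11167201611/2905695119 -19574977573/5811390238 2627830577/5811390238; -19574977573/5811390238 95177406855/11622780476 -182290338823/11622780476; 2627830577/5811390238 -182290338823/11622780476 530343299799/11622780476]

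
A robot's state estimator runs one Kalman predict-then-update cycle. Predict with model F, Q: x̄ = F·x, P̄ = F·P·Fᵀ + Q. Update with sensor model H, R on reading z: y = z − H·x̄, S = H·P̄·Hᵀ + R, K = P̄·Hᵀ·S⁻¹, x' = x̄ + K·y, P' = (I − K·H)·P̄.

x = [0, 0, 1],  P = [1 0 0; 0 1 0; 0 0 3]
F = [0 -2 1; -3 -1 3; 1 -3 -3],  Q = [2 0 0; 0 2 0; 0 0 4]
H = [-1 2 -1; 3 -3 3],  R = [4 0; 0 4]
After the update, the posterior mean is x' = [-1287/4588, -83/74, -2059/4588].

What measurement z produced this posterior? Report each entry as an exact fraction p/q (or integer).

x̄ = F·x = [1, 3, -3]
P̄ = F·P·Fᵀ + Q = [9 11 -3; 11 39 -27; -3 -27 41]
S = H·P̄·Hᵀ + R = [268 -510; -510 1039]
K = P̄·Hᵀ·S⁻¹ = [4487/9176 1035/4588; 109/148 15/74; 1931/9176 1335/4588]
x' − x̄ = [-5875/4588, -305/74, 11705/4588] = K·y
y = (KᵀK)⁻¹·Kᵀ·(x' − x̄) = [-10, 16]
z = y + H·x̄ = [-10, 16] + [8, -15] = [-2, 1]

z = [-2, 1]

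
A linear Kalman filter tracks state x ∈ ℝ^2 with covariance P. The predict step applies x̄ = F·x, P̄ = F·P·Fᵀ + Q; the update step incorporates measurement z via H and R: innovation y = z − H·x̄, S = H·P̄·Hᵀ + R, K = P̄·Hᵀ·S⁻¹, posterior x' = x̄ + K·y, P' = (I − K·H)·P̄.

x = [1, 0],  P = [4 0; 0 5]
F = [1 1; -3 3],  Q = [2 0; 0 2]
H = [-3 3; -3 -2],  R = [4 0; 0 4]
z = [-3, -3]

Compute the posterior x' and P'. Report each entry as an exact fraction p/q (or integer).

x' = [17377/17371, -193/17371]
P' = [3932/17371 908/17371; 908/17371 16604/52113]

x̄ = F·x = [1, -3]
P̄ = F·P·Fᵀ + Q = [11 3; 3 83]
y = z − H·x̄ = [9, -6]
S = H·P̄·Hᵀ + R = [796 -408; -408 471]
K = P̄·Hᵀ·S⁻¹ = [-2268/17371 -3403/17371; 3470/17371 -10345/52113]
x' = x̄ + K·y = [17377/17371, -193/17371]
P' = (I − K·H)·P̄ = [3932/17371 908/17371; 908/17371 16604/52113]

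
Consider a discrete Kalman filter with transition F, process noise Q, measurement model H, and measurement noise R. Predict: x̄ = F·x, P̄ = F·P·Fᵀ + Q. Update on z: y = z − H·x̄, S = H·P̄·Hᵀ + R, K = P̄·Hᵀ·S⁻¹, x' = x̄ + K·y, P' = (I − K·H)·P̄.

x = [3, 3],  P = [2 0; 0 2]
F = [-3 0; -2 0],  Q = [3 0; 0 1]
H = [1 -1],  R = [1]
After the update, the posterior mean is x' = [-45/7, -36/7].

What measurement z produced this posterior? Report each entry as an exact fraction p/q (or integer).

x̄ = F·x = [-9, -6]
P̄ = F·P·Fᵀ + Q = [21 12; 12 9]
S = H·P̄·Hᵀ + R = [7]
K = P̄·Hᵀ·S⁻¹ = [9/7; 3/7]
x' − x̄ = [18/7, 6/7] = K·y
y = (KᵀK)⁻¹·Kᵀ·(x' − x̄) = [2]
z = y + H·x̄ = [2] + [-3] = [-1]

z = [-1]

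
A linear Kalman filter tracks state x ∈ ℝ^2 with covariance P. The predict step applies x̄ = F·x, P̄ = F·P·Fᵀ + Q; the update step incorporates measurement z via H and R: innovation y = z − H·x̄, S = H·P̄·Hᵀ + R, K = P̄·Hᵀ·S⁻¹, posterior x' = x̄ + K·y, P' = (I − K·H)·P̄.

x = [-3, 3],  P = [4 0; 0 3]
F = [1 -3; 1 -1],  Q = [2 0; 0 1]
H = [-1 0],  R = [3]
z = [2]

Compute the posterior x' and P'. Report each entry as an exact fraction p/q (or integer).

x̄ = F·x = [-12, -6]
P̄ = F·P·Fᵀ + Q = [33 13; 13 8]
y = z − H·x̄ = [-10]
S = H·P̄·Hᵀ + R = [36]
K = P̄·Hᵀ·S⁻¹ = [-11/12; -13/36]
x' = x̄ + K·y = [-17/6, -43/18]
P' = (I − K·H)·P̄ = [11/4 13/12; 13/12 119/36]

x' = [-17/6, -43/18]
P' = [11/4 13/12; 13/12 119/36]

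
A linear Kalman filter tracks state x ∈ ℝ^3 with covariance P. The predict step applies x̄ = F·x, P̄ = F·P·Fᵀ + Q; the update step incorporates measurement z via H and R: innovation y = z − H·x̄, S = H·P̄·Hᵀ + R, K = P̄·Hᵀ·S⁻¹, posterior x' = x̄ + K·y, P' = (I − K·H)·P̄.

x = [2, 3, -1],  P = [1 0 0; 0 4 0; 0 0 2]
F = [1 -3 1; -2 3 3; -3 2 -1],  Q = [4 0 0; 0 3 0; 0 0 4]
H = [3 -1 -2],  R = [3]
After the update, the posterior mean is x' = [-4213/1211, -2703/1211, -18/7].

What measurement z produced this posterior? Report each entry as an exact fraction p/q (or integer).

x̄ = F·x = [-8, 2, 1]
P̄ = F·P·Fᵀ + Q = [43 -32 -29; -32 61 24; -29 24 31]
S = H·P̄·Hᵀ + R = [1211]
K = P̄·Hᵀ·S⁻¹ = [219/1211; -205/1211; -1/7]
x' − x̄ = [5475/1211, -5125/1211, -25/7] = K·y
y = (KᵀK)⁻¹·Kᵀ·(x' − x̄) = [25]
z = y + H·x̄ = [25] + [-28] = [-3]

z = [-3]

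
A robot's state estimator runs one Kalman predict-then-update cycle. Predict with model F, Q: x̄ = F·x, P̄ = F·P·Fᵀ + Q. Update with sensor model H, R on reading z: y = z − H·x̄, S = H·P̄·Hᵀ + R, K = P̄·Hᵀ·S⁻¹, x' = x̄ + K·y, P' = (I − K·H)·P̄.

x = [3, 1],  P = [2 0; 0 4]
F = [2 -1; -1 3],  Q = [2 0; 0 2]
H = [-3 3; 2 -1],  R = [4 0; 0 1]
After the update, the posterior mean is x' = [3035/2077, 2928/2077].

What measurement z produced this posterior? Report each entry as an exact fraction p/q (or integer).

x̄ = F·x = [5, 0]
P̄ = F·P·Fᵀ + Q = [14 -16; -16 40]
S = H·P̄·Hᵀ + R = [778 -348; -348 161]
K = P̄·Hᵀ·S⁻¹ = [411/2077 1456/2077; 996/2077 1224/2077]
x' − x̄ = [-7350/2077, 2928/2077] = K·y
y = (KᵀK)⁻¹·Kᵀ·(x' − x̄) = [14, -9]
z = y + H·x̄ = [14, -9] + [-15, 10] = [-1, 1]

z = [-1, 1]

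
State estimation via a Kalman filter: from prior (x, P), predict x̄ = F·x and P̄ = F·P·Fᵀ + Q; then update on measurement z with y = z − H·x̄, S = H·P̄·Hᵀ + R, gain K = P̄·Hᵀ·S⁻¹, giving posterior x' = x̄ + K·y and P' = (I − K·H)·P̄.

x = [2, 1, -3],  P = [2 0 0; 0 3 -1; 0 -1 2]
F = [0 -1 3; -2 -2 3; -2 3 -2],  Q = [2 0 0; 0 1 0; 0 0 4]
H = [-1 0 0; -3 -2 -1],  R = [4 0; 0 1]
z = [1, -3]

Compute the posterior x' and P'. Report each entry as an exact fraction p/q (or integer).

x̄ = F·x = [-10, -15, 5]
P̄ = F·P·Fᵀ + Q = [29 33 -32; 33 51 -35; -32 -35 59]
y = z − H·x̄ = [-9, -58]
S = H·P̄·Hᵀ + R = [33 121; 121 589]
K = P̄·Hᵀ·S⁻¹ = [-610/1199 -11/109; 59/436 -135/436; 5901/4796 -31/436]
x' = x̄ + K·y = [518/1199, 759/436, -9351/4796]
P' = (I − K·H)·P̄ = [2440/1199 -59/109 -5901/1199; -59/109 1773/436 -2703/436; -5901/1199 -2703/436 130619/4796]

x' = [518/1199, 759/436, -9351/4796]
P' = [2440/1199 -59/109 -5901/1199; -59/109 1773/436 -2703/436; -5901/1199 -2703/436 130619/4796]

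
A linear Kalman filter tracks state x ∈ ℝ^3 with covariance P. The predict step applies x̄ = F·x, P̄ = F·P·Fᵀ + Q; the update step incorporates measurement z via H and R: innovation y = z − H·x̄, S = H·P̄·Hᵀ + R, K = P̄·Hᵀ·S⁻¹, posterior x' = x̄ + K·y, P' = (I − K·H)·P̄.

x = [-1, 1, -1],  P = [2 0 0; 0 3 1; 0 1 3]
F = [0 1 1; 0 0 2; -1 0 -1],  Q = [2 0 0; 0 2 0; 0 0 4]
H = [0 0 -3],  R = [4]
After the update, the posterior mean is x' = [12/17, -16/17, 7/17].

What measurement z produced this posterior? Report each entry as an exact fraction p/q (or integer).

x̄ = F·x = [0, -2, 2]
P̄ = F·P·Fᵀ + Q = [10 8 -4; 8 14 -6; -4 -6 9]
S = H·P̄·Hᵀ + R = [85]
K = P̄·Hᵀ·S⁻¹ = [12/85; 18/85; -27/85]
x' − x̄ = [12/17, 18/17, -27/17] = K·y
y = (KᵀK)⁻¹·Kᵀ·(x' − x̄) = [5]
z = y + H·x̄ = [5] + [-6] = [-1]

z = [-1]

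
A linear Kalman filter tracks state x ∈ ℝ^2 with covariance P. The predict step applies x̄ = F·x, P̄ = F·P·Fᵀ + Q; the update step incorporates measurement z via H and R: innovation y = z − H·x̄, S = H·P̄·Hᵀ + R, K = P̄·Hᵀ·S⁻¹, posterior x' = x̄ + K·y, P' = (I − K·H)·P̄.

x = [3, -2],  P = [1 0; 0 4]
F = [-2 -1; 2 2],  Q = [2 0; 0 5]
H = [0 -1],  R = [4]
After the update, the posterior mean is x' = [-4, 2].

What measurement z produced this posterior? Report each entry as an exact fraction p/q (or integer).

x̄ = F·x = [-4, 2]
P̄ = F·P·Fᵀ + Q = [10 -12; -12 25]
S = H·P̄·Hᵀ + R = [29]
K = P̄·Hᵀ·S⁻¹ = [12/29; -25/29]
x' − x̄ = [0, 0] = K·y
y = (KᵀK)⁻¹·Kᵀ·(x' − x̄) = [0]
z = y + H·x̄ = [0] + [-2] = [-2]

z = [-2]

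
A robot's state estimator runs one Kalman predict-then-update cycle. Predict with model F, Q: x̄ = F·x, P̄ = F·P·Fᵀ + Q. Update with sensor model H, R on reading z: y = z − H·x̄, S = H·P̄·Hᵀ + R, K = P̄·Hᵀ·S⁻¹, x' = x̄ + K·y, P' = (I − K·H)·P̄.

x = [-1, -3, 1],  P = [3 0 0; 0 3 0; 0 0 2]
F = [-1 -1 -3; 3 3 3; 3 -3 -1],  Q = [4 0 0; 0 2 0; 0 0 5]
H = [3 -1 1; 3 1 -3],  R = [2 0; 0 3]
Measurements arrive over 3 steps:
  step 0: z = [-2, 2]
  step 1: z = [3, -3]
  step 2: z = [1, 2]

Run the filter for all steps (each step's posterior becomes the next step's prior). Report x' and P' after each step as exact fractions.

step 0: x̄ = F·x = [1, -9, 5]
step 0: P̄ = F·P·Fᵀ + Q = [28 -36 6; -36 74 -6; 6 -6 61]
step 0: y = z − H·x̄ = [-19, 23]
step 0: S = H·P̄·Hᵀ + R = [653 -65; -65 590]
step 0: K = P̄·Hᵀ·S⁻¹ = [5086/25403 1852/25403; -7464/25403 -7556/127015; 7807/76209 -106138/381045]
step 0: x' = x̄ + K·y = [-28635/25403, -607843/127015, -1277614/381045]
step 0: P' = (I − K·H)·P̄ = [14888/25403 71292/25403 36800/25403; 71292/25403 2262054/127015 1118034/127015; 36800/25403 1118034/127015 1776172/381045]
step 1: x̄ = F·x = [2028632/127015, -3530668/127015, 5459626/381045]
step 1: P̄ = F·P·Fᵀ + Q = [16698194/127015 -30101166/127015 18047354/127015; -30101166/127015 56463884/127015 -33777106/127015; 18047354/127015 -33777106/127015 64330507/381045]
step 1: y = z − H·x̄ = [-33166183/381045, 360479/18145]
step 1: S = H·P̄·Hᵀ + R = [1754671483/381045 -30557599/18145; -30557599/18145 13903352/18145]
step 1: K = P̄·Hᵀ·S⁻¹ = [53305229730/263803322291 24594609336/263803322291; -74035129512/263803322291 20223130832/263803322291; 29268562805/263803322291 -54844116334/263803322291]
step 1: x' = x̄ + K·y = [62279320266/263803322291, -487220400564/263803322291, 142680708781/263803322291]
step 1: P' = (I − K·H)·P̄ = [63303859270/263803322291 183015552426/263803322291 99714434076/263803322291; 183015552426/263803322291 1289864006844/263803322291 592747090542/263803322291; 99714434076/263803322291 592747090542/263803322291 352140913924/263803322291]
step 2: x̄ = F·x = [-3101046045/263803322291, -846781114551/263803322291, 1505818453709/263803322291]
step 2: P̄ = F·P·Fᵀ + Q = [10098449633154/263803322291 -16636403433630/263803322291 9865858617306/263803322291; -16636403433630/263803322291 31633973051716/263803322291 -18610142551986/263803322291; 9865858617306/263803322291 -18610142551986/263803322291 13513584315533/263803322291]
step 2: y = z − H·x̄ = [-2079493107834/263803322291, 5901146258395/263803322291]
step 2: S = H·P̄·Hᵀ + R = [332795068119805/263803322291 -114924401211709/263803322291; -114924401211709/263803322291 79190668155400/263803322291]
step 2: K = P̄·Hᵀ·S⁻¹ = [1122933885569254/5537225272890301 515170768988008/5537225272890301; -1522683639666176/5537225272890301 416185955906768/5537225272890301; 5653278452336467/49835027456012709 -10393785961938722/49835027456012709]
step 2: x' = x̄ + K·y = [2607221106040769/5537225272890301, 3538873333313623/5537225272890301, 7396795647830543/49835027456012709]
step 2: P' = (I − K·H)·P̄ = [1321230679422450/5537225272890301 3785826266344926/5537225272890301 2068001999216084/5537225272890301; 3785826266344926/5537225272890301 26658729583207932/5537225272890301 12255883504840802/5537225272890301; 2068001999216084/5537225272890301 12255883504840802/5537225272890301 65773454469405884/49835027456012709]

step 0: x' = [-28635/25403, -607843/127015, -1277614/381045], P' = [14888/25403 71292/25403 36800/25403; 71292/25403 2262054/127015 1118034/127015; 36800/25403 1118034/127015 1776172/381045]
step 1: x' = [62279320266/263803322291, -487220400564/263803322291, 142680708781/263803322291], P' = [63303859270/263803322291 183015552426/263803322291 99714434076/263803322291; 183015552426/263803322291 1289864006844/263803322291 592747090542/263803322291; 99714434076/263803322291 592747090542/263803322291 352140913924/263803322291]
step 2: x' = [2607221106040769/5537225272890301, 3538873333313623/5537225272890301, 7396795647830543/49835027456012709], P' = [1321230679422450/5537225272890301 3785826266344926/5537225272890301 2068001999216084/5537225272890301; 3785826266344926/5537225272890301 26658729583207932/5537225272890301 12255883504840802/5537225272890301; 2068001999216084/5537225272890301 12255883504840802/5537225272890301 65773454469405884/49835027456012709]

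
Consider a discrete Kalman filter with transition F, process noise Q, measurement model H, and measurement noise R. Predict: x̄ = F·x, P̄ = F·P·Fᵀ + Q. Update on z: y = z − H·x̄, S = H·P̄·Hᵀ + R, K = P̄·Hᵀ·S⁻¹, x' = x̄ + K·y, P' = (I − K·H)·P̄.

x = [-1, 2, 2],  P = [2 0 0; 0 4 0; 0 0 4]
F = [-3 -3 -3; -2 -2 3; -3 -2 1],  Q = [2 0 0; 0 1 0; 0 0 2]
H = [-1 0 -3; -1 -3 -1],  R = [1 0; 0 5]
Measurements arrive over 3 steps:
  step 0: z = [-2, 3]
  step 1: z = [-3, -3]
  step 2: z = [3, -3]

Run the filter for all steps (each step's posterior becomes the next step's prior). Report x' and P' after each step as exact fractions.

step 0: x' = [-103108/72637, -113705/145274, 80672/72637], P' = [1006854/72637 -269623/72637 -319780/72637; -269623/72637 220697/145274 83875/72637; -319780/72637 83875/72637 109330/72637]
step 1: x' = [2416769264/6526234915, 5841258739/6526234915, 5313685834/6526234915], P' = [27748556588/6526234915 -6152336157/6526234915 -8979761352/6526234915; -6152336157/6526234915 4442967768/6526234915 1885048818/6526234915; -8979761352/6526234915 1885048818/6526234915 3598554138/6526234915]
step 2: x' = [-63507859394213/13191051658570, 31275085279707/13191051658570, 7989390464687/13191051658570], P' = [424892685566417/105528413268560 -94068405402813/105528413268560 -136833087021493/105528413268560; -94068405402813/105528413268560 70561891721337/105528413268560 28571267414337/105528413268560; -136833087021493/105528413268560 28571267414337/105528413268560 55245885728617/105528413268560]

step 0: x̄ = F·x = [-9, 4, 1]
step 0: P̄ = F·P·Fᵀ + Q = [92 0 30; 0 61 40; 30 40 40]
step 0: y = z − H·x̄ = [-8, 7]
step 0: S = H·P̄·Hᵀ + R = [633 692; 692 986]
step 0: K = P̄·Hᵀ·S⁻¹ = [-47514/72637 24359/72637; 17998/72637 -58119/145274; -8210/72637 -8235/72637]
step 0: x' = x̄ + K·y = [-103108/72637, -113705/145274, 80672/72637]
step 0: P' = (I − K·H)·P̄ = [1006854/72637 -269623/72637 -319780/72637; -269623/72637 220697/145274 83875/72637; -319780/72637 83875/72637 109330/72637]
step 1: x̄ = F·x = [475731/145274, 561937/72637, 503701/72637]
step 1: P̄ = F·P·Fᵀ + Q = [4169125/145274 3191484/72637 3684387/72637; 3191484/72637 6199293/72637 6960858/72637; 3684387/72637 6960858/72637 8105388/72637]
step 1: y = z − H·x̄ = [3062115/145274, 4418933/145274]
step 1: S = H·P̄·Hᵀ + R = [194424027/145274 226720897/145274; 226720897/145274 269259197/145274]
step 1: K = P̄·Hᵀ·S⁻¹ = [-809272532/6526234915 -1450171/151772905; 497189703/6526234915 -42147051/151772905; -1815901062/6526234915 -1274136/151772905]
step 1: x' = x̄ + K·y = [2416769264/6526234915, 5841258739/6526234915, 5313685834/6526234915]
step 1: P' = (I − K·H)·P̄ = [27748556588/6526234915 -6152336157/6526234915 -8979761352/6526234915; -6152336157/6526234915 4442967768/6526234915 1885048818/6526234915; -8979761352/6526234915 1885048818/6526234915 3598554138/6526234915]
step 2: x̄ = F·x = [-40715141511/6526234915, -574998504/6526234915, -13619139436/6526234915]
step 2: P̄ = F·P·Fᵀ + Q = [96716299838/6526234915 108218262612/6526234915 125090689473/6526234915; 108218262612/6526234915 203597180733/6526234915 217232495772/6526234915; 125090689473/6526234915 217232495772/6526234915 256670243288/6526234915]
step 2: y = z − H·x̄ = [-61993855074/6526234915, -75637981204/6526234915]
step 2: S = H·P̄·Hᵀ + R = [3163818861183/6526234915 3646837037378/6526234915; 3646837037378/6526234915 4421278273548/6526234915]
step 2: K = P̄·Hᵀ·S⁻¹ = [-7196712250969/52764206634280 -1170876467297/105528413268560; 4177301579901/52764206634280 -29237707435107/105528413268560; -14452285082179/52764206634280 -825320190027/105528413268560]
step 2: x' = x̄ + K·y = [-63507859394213/13191051658570, 31275085279707/13191051658570, 7989390464687/13191051658570]
step 2: P' = (I − K·H)·P̄ = [424892685566417/105528413268560 -94068405402813/105528413268560 -136833087021493/105528413268560; -94068405402813/105528413268560 70561891721337/105528413268560 28571267414337/105528413268560; -136833087021493/105528413268560 28571267414337/105528413268560 55245885728617/105528413268560]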